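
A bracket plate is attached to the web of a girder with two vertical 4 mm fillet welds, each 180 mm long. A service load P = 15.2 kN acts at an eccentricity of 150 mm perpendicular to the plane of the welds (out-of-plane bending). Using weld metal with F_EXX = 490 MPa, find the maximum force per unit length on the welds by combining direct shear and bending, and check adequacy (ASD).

L_w = 2 × 180 = 360 mm; section modulus (unit throat) S = 2 × L²/6 = 10800 mm².
Direct shear f_v = P/L_w = 15.2×10³/360 = 42.22 N/mm.
Moment M = P × e = 15.2×10³ × 150 = 2280000 N·mm; bending f_b = M/S = 211.1 N/mm.
f_max = √(f_v² + f_b²) = √(42.22² + 211.1²) = 215.3 N/mm.
r_n/Ω = (1/2.0) × 0.6 × 490 × (0.707 × 4) = 415.7 N/mm → adequate.

f_max ≈ 215 N/mm; adequate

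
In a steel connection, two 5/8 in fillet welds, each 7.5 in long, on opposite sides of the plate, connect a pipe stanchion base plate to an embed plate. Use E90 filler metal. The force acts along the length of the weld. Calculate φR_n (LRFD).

φR_n ≈ 268 kips

E90XX → F_EXX = 90 ksi.
Effective throat t_e = 0.707 × 0.625 = 0.4419 in.
Total length L = 15 in; A_we = 0.4419 × 15 = 6.628 in².
F_nw = 0.6 F_EXX = 0.6 × 90 = 54 ksi.
φR_n = 0.75 × 54 × 6.628 = 268.4 kips.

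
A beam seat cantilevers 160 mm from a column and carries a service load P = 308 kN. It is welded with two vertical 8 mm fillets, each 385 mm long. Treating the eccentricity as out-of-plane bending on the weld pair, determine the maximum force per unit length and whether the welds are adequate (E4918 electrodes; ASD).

E49XX → F_EXX = 490 MPa.
L_w = 2 × 385 = 770 mm; section modulus (unit throat) S = 2 × L²/6 = 49410 mm².
Direct shear f_v = P/L_w = 308×10³/770 = 400 N/mm.
Moment M = P × e = 308×10³ × 160 = 49280000 N·mm; bending f_b = M/S = 997.4 N/mm.
f_max = √(f_v² + f_b²) = √(400² + 997.4²) = 1075 N/mm.
r_n/Ω = (1/2.0) × 0.6 × 490 × (0.707 × 8) = 831.4 N/mm → NOT adequate.

f_max ≈ 1070 N/mm; NOT adequate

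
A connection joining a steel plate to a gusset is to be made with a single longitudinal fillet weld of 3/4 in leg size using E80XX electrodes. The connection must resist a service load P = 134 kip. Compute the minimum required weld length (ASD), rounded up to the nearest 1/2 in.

E80XX → F_EXX = 80 ksi.
Throat t_e = 0.707 × 0.75 = 0.5302 in.
r_n/Ω = (0.6 × 80 × 0.5302) / 2.0 = 12.73 kip/in.
L_req = P / (r_n/Ω) = 134 / 12.73 = 10.53 in total.
Round up → use L = 11 in.

L = 11 in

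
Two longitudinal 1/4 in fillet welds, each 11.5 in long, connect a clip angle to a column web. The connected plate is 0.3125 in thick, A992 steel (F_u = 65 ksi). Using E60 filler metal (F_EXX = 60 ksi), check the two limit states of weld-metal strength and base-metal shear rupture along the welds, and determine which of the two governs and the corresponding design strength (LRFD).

t_e = 0.707 × 0.25 = 0.1767 in; L = 23 in.
Weld metal: φR_n = 0.75 × 0.6 × 60 × 0.1767 × 23 = 109.8 kip.
Base metal (shear rupture): φR_n = 0.75 × 0.6 × 65 × 0.3125 × 23 = 210.2 kip.
Governing: weld metal.

φR_n ≈ 110 kip (weld metal governs)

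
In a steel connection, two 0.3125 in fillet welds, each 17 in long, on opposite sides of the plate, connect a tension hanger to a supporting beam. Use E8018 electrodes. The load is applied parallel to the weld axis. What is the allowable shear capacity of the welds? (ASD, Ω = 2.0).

E80XX → F_EXX = 80 ksi.
Effective throat t_e = 0.707 × 0.3125 = 0.2209 in.
Total length L = 34 in; A_we = 0.2209 × 34 = 7.512 in².
F_nw = 0.6 F_EXX = 0.6 × 80 = 48 ksi.
R_n = 48 × 7.512 = 360.6 kips; R_n/Ω = 360.6/2.0 = 180.3 kips.

R_n/Ω ≈ 180 kips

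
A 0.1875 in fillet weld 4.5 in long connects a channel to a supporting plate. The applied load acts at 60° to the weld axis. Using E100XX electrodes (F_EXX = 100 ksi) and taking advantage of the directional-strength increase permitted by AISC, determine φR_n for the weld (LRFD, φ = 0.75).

t_e = 0.707 × 0.1875 = 0.1326 in; A_we = 0.1326 × 4.5 = 0.5965 in².
Directional factor: 1.0 + 0.5 sin^1.5(60°) = 1.403.
F_nw = 0.6 × 100 × 1.403 = 84.18 ksi.
φR_n = 0.75 × 84.18 × 0.5965 = 37.66 kips.

φR_n ≈ 37.7 kips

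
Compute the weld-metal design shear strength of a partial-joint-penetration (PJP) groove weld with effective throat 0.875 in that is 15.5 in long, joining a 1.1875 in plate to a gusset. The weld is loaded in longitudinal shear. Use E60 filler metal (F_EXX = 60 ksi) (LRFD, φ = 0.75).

φR_n ≈ 366 kip

Effective throat (given) t_e = 0.875 in.
A_we = 0.875 × 15.5 = 13.56 in².
F_nw = 0.6 F_EXX = 36 ksi.
φR_n = 0.75 × 36 × 13.56 = 366.2 kip.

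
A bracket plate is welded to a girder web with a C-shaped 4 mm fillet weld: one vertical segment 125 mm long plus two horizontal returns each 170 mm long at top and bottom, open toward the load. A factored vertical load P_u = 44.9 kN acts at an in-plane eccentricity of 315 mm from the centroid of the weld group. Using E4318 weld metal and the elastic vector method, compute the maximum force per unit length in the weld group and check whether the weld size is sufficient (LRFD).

f_max ≈ 679 N/mm; NOT adequate

E43XX → F_EXX = 430 MPa.
Total weld length L_w = 465 mm. Treat welds as unit-width lines.
Centroid: x̄ = 2×170×85 / 465 = 62.15 mm from the vertical weld.
Polar moment about centroid: J = I_x + I_y = [125³/12 + 2×170×62.5²] + [125×62.15² + 2(170³/12 + 170×22.85²)] = 2970000 mm³.
Direct shear f_v = P/L_w = 44.9×10³ / 465 = 96.56 N/mm (vertical).
Torsion M = P·e = 44.9×10³ × 315 = 14144000 N·mm.
Critical point at (x, y) = (107.8, 62.5) from centroid. f_tx = M·y/J = 297.6 N/mm; f_ty = M·x/J = 513.6 N/mm.
Resultant f_max = √[f_tx² + (f_v + f_ty)²] = √[297.6² + (96.56 + 513.6)²] = 678.9 N/mm.
Capacity per unit length: φr_n = 0.75 × 0.6 × 430 × (0.707 × 4) = 547.2 N/mm.
678.9 > 547.2 → NOT adequate.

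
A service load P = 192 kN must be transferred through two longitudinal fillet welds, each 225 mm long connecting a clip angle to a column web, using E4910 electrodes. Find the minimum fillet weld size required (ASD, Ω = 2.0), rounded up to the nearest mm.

E49XX → F_EXX = 490 MPa.
Total weld length L = 450 mm.
Required throat t_e = P × Ω / (0.6 F_EXX × L) = 192 × 2.0 / (0.6 × 490 × 450 × 10⁻³) = 2.902 mm.
Required leg w = t_e / 0.707 = 4.105 mm → use 5 mm.

w = 5 mm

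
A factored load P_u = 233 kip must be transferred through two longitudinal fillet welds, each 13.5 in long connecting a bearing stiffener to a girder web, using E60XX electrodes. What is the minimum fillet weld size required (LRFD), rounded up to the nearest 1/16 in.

E60XX → F_EXX = 60 ksi.
Total weld length L = 27 in.
Required throat t_e = P_u / (φ × 0.6 F_EXX × L) = 233 / (0.75 × 0.6 × 60 × 27) = 0.3196 in.
Required leg w = t_e / 0.707 = 0.4521 in → use 1/2 in.

w = 1/2 in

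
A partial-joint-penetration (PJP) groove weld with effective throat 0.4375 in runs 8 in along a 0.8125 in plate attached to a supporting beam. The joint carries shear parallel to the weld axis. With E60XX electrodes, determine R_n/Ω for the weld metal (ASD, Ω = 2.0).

R_n/Ω ≈ 63 kip

E60XX → F_EXX = 60 ksi.
Effective throat (given) t_e = 0.4375 in.
A_we = 0.4375 × 8 = 3.5 in².
F_nw = 0.6 F_EXX = 36 ksi.
R_n/Ω = (36 × 3.5) / 2.0 = 63 kip.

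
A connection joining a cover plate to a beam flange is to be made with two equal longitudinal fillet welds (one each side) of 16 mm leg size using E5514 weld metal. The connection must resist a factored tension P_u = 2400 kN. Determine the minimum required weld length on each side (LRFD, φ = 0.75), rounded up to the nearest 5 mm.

L = 430 mm on each side

E55XX → F_EXX = 550 MPa.
Throat t_e = 0.707 × 16 = 11.31 mm.
φr_n = 0.75 × 0.6 × 550 × 11.31 × 10⁻³ = 2.8 kN/mm.
L_req = P_u / φr_n = 2400 / 2.8 = 857.2 mm total.
Per side: 857.2 / 2 = 428.6 mm.
Round up → use L = 430 mm on each side.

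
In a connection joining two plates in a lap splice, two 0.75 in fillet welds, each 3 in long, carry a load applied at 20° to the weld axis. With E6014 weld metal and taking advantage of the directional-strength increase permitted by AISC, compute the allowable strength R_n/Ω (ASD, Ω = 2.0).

R_n/Ω ≈ 63 kips

E60XX → F_EXX = 60 ksi.
t_e = 0.707 × 0.75 = 0.5302 in; A_we = 0.5302 × 6 = 3.181 in².
Directional factor: 1.0 + 0.5 sin^1.5(20°) = 1.1.
F_nw = 0.6 × 60 × 1.1 = 39.6 ksi.
R_n/Ω = (39.6 × 3.181) / 2.0 = 62.99 kips.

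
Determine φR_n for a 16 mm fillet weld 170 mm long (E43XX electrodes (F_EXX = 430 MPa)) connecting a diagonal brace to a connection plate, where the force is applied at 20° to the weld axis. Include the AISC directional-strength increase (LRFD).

t_e = 0.707 × 16 = 11.31 mm; A_we = 11.31 × 170 = 1923 mm².
Directional factor: 1.0 + 0.5 sin^1.5(20°) = 1.1.
F_nw = 0.6 × 430 × 1.1 = 283.8 MPa.
φR_n = 0.75 × 283.8 × 1923 × 10⁻³ = 409.3 kN.

φR_n ≈ 409 kN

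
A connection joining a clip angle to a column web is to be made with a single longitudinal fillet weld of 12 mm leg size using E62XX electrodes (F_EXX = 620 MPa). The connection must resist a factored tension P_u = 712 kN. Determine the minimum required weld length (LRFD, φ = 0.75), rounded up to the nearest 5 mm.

Throat t_e = 0.707 × 12 = 8.484 mm.
φr_n = 0.75 × 0.6 × 620 × 8.484 × 10⁻³ = 2.367 kN/mm.
L_req = P_u / φr_n = 712 / 2.367 = 300.8 mm total.
Round up → use L = 305 mm.

L = 305 mm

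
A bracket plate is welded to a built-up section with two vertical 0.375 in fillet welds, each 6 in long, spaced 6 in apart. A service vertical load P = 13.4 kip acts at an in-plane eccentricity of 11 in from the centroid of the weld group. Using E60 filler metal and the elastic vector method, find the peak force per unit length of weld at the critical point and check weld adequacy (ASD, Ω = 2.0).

E60XX → F_EXX = 60 ksi.
Total weld length L_w = 12 in. Treat welds as unit-width lines.
Polar moment about centroid: J = 2[d³/12 + d(b/2)²] = 2[6³/12 + 6×3²] = 144 in³.
Direct shear f_v = P/L_w = 13.4 / 12 = 1.117 kip/in (vertical).
Torsion M = P·e = 13.4 × 11 = 147.4 kip·in.
Critical point at (x, y) = (3, 3) from centroid. f_tx = M·y/J = 3.071 kip/in; f_ty = M·x/J = 3.071 kip/in.
Resultant f_max = √[f_tx² + (f_v + f_ty)²] = √[3.071² + (1.117 + 3.071)²] = 5.193 kip/in.
Capacity per unit length: r_n/Ω = (1/2.0) × 0.6 × 60 × (0.707 × 0.375) = 4.772 kip/in.
5.193 > 4.772 → NOT adequate.

f_max ≈ 5.19 kip/in; NOT adequate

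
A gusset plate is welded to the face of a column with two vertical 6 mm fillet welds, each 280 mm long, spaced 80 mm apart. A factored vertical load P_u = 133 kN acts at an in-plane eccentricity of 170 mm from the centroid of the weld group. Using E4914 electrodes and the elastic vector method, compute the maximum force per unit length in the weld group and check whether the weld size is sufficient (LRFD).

f_max ≈ 820 N/mm; adequate

E49XX → F_EXX = 490 MPa.
Total weld length L_w = 560 mm. Treat welds as unit-width lines.
Polar moment about centroid: J = 2[d³/12 + d(b/2)²] = 2[280³/12 + 280×40²] = 4555000 mm³.
Direct shear f_v = P/L_w = 133×10³ / 560 = 237.5 N/mm (vertical).
Torsion M = P·e = 133×10³ × 170 = 22610000 N·mm.
Critical point at (x, y) = (40, 140) from centroid. f_tx = M·y/J = 695 N/mm; f_ty = M·x/J = 198.6 N/mm.
Resultant f_max = √[f_tx² + (f_v + f_ty)²] = √[695² + (237.5 + 198.6)²] = 820.5 N/mm.
Capacity per unit length: φr_n = 0.75 × 0.6 × 490 × (0.707 × 6) = 935.4 N/mm.
820.5 ≤ 935.4 → adequate.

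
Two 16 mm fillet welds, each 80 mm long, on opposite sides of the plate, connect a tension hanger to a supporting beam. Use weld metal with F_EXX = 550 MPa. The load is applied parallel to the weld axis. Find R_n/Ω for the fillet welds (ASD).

R_n/Ω ≈ 299 kN

Effective throat t_e = 0.707 × 16 = 11.31 mm.
Total length L = 160 mm; A_we = 11.31 × 160 = 1810 mm².
F_nw = 0.6 F_EXX = 0.6 × 550 = 330 MPa.
R_n = 330 × 1810 × 10⁻³ = 597.3 kN; R_n/Ω = 597.3/2.0 = 298.6 kN.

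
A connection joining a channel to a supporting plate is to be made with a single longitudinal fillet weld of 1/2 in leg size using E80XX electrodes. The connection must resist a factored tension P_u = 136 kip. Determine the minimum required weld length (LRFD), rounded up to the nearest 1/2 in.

E80XX → F_EXX = 80 ksi.
Throat t_e = 0.707 × 0.5 = 0.3535 in.
φr_n = 0.75 × 0.6 × 80 × 0.3535 = 12.73 kip/in.
L_req = P_u / φr_n = 136 / 12.73 = 10.69 in total.
Round up → use L = 11 in.

L = 11 in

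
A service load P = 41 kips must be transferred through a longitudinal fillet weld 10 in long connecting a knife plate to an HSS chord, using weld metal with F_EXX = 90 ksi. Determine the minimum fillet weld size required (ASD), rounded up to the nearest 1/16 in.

w = 1/4 in

Total weld length L = 10 in.
Required throat t_e = P × Ω / (0.6 F_EXX × L) = 41 × 2.0 / (0.6 × 90 × 10) = 0.1519 in.
Required leg w = t_e / 0.707 = 0.2148 in → use 1/4 in.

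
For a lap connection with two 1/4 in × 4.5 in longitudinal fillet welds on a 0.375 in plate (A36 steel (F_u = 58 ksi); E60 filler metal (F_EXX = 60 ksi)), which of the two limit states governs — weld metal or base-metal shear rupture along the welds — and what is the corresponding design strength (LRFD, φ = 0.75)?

φR_n ≈ 43 kip (weld metal governs)

t_e = 0.707 × 0.25 = 0.1767 in; L = 9 in.
Weld metal: φR_n = 0.75 × 0.6 × 60 × 0.1767 × 9 = 42.95 kip.
Base metal (shear rupture): φR_n = 0.75 × 0.6 × 58 × 0.375 × 9 = 88.09 kip.
Governing: weld metal.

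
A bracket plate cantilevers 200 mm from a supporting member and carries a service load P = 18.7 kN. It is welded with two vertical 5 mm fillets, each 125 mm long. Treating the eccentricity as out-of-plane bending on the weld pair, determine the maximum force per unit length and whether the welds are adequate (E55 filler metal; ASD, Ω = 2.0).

f_max ≈ 722 N/mm; NOT adequate

E55XX → F_EXX = 550 MPa.
L_w = 2 × 125 = 250 mm; section modulus (unit throat) S = 2 × L²/6 = 5208 mm².
Direct shear f_v = P/L_w = 18.7×10³/250 = 74.8 N/mm.
Moment M = P × e = 18.7×10³ × 200 = 3740000 N·mm; bending f_b = M/S = 718.1 N/mm.
f_max = √(f_v² + f_b²) = √(74.8² + 718.1²) = 722 N/mm.
r_n/Ω = (1/2.0) × 0.6 × 550 × (0.707 × 5) = 583.3 N/mm → NOT adequate.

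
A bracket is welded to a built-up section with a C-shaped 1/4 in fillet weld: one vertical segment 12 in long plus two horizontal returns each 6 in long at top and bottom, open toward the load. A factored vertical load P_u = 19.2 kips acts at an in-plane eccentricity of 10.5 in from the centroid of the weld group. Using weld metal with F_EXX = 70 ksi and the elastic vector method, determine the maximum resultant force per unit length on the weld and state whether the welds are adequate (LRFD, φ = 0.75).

f_max ≈ 2.82 kip/in; adequate

Total weld length L_w = 24 in. Treat welds as unit-width lines.
Centroid: x̄ = 2×6×3 / 24 = 1.5 in from the vertical weld.
Polar moment about centroid: J = I_x + I_y = [12³/12 + 2×6×6²] + [12×1.5² + 2(6³/12 + 6×1.5²)] = 666 in³.
Direct shear f_v = P/L_w = 19.2 / 24 = 0.8 kip/in (vertical).
Torsion M = P·e = 19.2 × 10.5 = 201.6 kip·in.
Critical point at (x, y) = (4.5, 6) from centroid. f_tx = M·y/J = 1.816 kip/in; f_ty = M·x/J = 1.362 kip/in.
Resultant f_max = √[f_tx² + (f_v + f_ty)²] = √[1.816² + (0.8 + 1.362)²] = 2.824 kip/in.
Capacity per unit length: φr_n = 0.75 × 0.6 × 70 × (0.707 × 0.25) = 5.568 kip/in.
2.824 ≤ 5.568 → adequate.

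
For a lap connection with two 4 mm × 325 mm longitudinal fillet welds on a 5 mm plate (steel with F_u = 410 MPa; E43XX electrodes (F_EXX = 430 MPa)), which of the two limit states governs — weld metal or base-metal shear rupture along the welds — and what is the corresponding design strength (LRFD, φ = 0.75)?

φR_n ≈ 356 kN (weld metal governs)

t_e = 0.707 × 4 = 2.828 mm; L = 650 mm.
Weld metal: φR_n = 0.75 × 0.6 × 430 × 2.828 × 650 × 10⁻³ = 355.7 kN.
Base metal (shear rupture): φR_n = 0.75 × 0.6 × 410 × 5 × 650 × 10⁻³ = 599.6 kN.
Governing: weld metal.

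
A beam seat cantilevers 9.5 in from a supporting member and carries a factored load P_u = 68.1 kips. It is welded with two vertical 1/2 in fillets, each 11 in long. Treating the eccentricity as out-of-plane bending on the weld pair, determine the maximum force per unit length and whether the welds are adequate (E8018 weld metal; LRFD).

E80XX → F_EXX = 80 ksi.
L_w = 2 × 11 = 22 in; section modulus (unit throat) S = 2 × L²/6 = 40.33 in².
Direct shear f_v = P/L_w = 68.1/22 = 3.095 kip/in.
Moment M = P × e = 68.1 × 9.5 = 646.95 kip·in; bending f_b = M/S = 16.04 kip/in.
f_max = √(f_v² + f_b²) = √(3.095² + 16.04²) = 16.34 kip/in.
φr_n = 0.75 × 0.6 × 80 × (0.707 × 0.5) = 12.73 kip/in → NOT adequate.

f_max ≈ 16.3 kip/in; NOT adequate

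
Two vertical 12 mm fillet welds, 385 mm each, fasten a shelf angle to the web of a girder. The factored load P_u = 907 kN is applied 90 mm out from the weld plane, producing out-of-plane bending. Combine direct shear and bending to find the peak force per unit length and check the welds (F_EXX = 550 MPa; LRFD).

f_max ≈ 2030 N/mm; adequate

L_w = 2 × 385 = 770 mm; section modulus (unit throat) S = 2 × L²/6 = 49410 mm².
Direct shear f_v = P/L_w = 907×10³/770 = 1178 N/mm.
Moment M = P × e = 907×10³ × 90 = 81630000 N·mm; bending f_b = M/S = 1652 N/mm.
f_max = √(f_v² + f_b²) = √(1178² + 1652²) = 2029 N/mm.
φr_n = 0.75 × 0.6 × 550 × (0.707 × 12) = 2100 N/mm → adequate.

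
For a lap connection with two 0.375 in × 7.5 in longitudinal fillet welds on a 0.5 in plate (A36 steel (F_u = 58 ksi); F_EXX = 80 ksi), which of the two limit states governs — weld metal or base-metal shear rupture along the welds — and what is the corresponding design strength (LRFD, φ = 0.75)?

φR_n ≈ 143 kips (weld metal governs)

t_e = 0.707 × 0.375 = 0.2651 in; L = 15 in.
Weld metal: φR_n = 0.75 × 0.6 × 80 × 0.2651 × 15 = 143.2 kips.
Base metal (shear rupture): φR_n = 0.75 × 0.6 × 58 × 0.5 × 15 = 195.8 kips.
Governing: weld metal.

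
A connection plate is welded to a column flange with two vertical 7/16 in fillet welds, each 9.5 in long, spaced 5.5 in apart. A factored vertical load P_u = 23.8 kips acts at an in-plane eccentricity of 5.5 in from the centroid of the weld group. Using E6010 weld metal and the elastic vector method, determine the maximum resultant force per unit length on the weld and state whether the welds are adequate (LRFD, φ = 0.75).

E60XX → F_EXX = 60 ksi.
Total weld length L_w = 19 in. Treat welds as unit-width lines.
Polar moment about centroid: J = 2[d³/12 + d(b/2)²] = 2[9.5³/12 + 9.5×2.75²] = 286.6 in³.
Direct shear f_v = P/L_w = 23.8 / 19 = 1.253 kip/in (vertical).
Torsion M = P·e = 23.8 × 5.5 = 130.9 kip·in.
Critical point at (x, y) = (2.75, 4.75) from centroid. f_tx = M·y/J = 2.17 kip/in; f_ty = M·x/J = 1.256 kip/in.
Resultant f_max = √[f_tx² + (f_v + f_ty)²] = √[2.17² + (1.253 + 1.256)²] = 3.317 kip/in.
Capacity per unit length: φr_n = 0.75 × 0.6 × 60 × (0.707 × 0.4375) = 8.351 kip/in.
3.317 ≤ 8.351 → adequate.

f_max ≈ 3.32 kip/in; adequate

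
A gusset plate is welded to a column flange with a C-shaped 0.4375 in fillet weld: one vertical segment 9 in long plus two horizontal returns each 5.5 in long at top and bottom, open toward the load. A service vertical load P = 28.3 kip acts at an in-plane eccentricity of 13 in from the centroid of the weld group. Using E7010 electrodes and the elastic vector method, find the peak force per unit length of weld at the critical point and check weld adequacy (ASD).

f_max ≈ 7.36 kip/in; NOT adequate

E70XX → F_EXX = 70 ksi.
Total weld length L_w = 20 in. Treat welds as unit-width lines.
Centroid: x̄ = 2×5.5×2.75 / 20 = 1.512 in from the vertical weld.
Polar moment about centroid: J = I_x + I_y = [9³/12 + 2×5.5×4.5²] + [9×1.512² + 2(5.5³/12 + 5.5×1.238²)] = 348.7 in³.
Direct shear f_v = P/L_w = 28.3 / 20 = 1.415 kip/in (vertical).
Torsion M = P·e = 28.3 × 13 = 367.9 kip·in.
Critical point at (x, y) = (3.987, 4.5) from centroid. f_tx = M·y/J = 4.748 kip/in; f_ty = M·x/J = 4.207 kip/in.
Resultant f_max = √[f_tx² + (f_v + f_ty)²] = √[4.748² + (1.415 + 4.207)²] = 7.359 kip/in.
Capacity per unit length: r_n/Ω = (1/2.0) × 0.6 × 70 × (0.707 × 0.4375) = 6.496 kip/in.
7.359 > 6.496 → NOT adequate.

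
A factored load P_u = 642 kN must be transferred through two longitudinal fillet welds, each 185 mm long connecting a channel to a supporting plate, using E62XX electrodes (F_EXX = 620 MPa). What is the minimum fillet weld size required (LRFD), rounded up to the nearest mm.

w = 9 mm

Total weld length L = 370 mm.
Required throat t_e = P_u / (φ × 0.6 F_EXX × L) = 642 / (0.75 × 0.6 × 620 × 370 × 10⁻³) = 6.219 mm.
Required leg w = t_e / 0.707 = 8.796 mm → use 9 mm.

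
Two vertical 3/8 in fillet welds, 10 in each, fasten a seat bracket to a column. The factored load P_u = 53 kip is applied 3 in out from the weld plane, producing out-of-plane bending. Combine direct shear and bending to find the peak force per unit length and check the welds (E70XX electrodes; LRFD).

f_max ≈ 5.46 kip/in; adequate

E70XX → F_EXX = 70 ksi.
L_w = 2 × 10 = 20 in; section modulus (unit throat) S = 2 × L²/6 = 33.33 in².
Direct shear f_v = P/L_w = 53/20 = 2.65 kip/in.
Moment M = P × e = 53 × 3 = 159 kip·in; bending f_b = M/S = 4.77 kip/in.
f_max = √(f_v² + f_b²) = √(2.65² + 4.77²) = 5.457 kip/in.
φr_n = 0.75 × 0.6 × 70 × (0.707 × 0.375) = 8.351 kip/in → adequate.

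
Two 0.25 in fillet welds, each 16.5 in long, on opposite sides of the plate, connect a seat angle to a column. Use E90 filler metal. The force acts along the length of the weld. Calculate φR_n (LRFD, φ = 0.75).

E90XX → F_EXX = 90 ksi.
Effective throat t_e = 0.707 × 0.25 = 0.1767 in.
Total length L = 33 in; A_we = 0.1767 × 33 = 5.833 in².
F_nw = 0.6 F_EXX = 0.6 × 90 = 54 ksi.
φR_n = 0.75 × 54 × 5.833 = 236.2 kips.

φR_n ≈ 236 kips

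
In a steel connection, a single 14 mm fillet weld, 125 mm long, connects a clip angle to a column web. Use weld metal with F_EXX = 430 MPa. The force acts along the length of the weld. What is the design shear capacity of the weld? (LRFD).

φR_n ≈ 239 kN

Effective throat t_e = 0.707 × 14 = 9.898 mm.
Total length L = 125 mm; A_we = 9.898 × 125 = 1237 mm².
F_nw = 0.6 F_EXX = 0.6 × 430 = 258 MPa.
φR_n = 0.75 × 258 × 1237 × 10⁻³ = 239.4 kN.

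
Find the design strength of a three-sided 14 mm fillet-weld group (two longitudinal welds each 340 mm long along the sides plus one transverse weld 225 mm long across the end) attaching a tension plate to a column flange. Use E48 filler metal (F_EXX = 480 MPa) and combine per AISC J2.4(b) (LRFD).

φR_n ≈ 1960 kN

t_e = 0.707 × 14 = 9.898 mm.
R_nwl = 0.6 × 480 × 9.898 × 680 × 10⁻³ = 1938 kN (longitudinal, 2 welds).
R_nwt = 0.6 × 480 × 9.898 × 225 × 10⁻³ = 641.4 kN (transverse, base value).
(i) R_nwl + R_nwt = 2580 kN; (ii) 0.85 R_nwl + 1.5 R_nwt = 2610 kN.
R_n = max = 2610 kN [governs: (ii)]; φR_n = 1957 kN.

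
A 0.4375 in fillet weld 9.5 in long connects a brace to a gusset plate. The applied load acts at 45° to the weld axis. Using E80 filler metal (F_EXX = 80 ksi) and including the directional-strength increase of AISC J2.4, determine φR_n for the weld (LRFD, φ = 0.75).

t_e = 0.707 × 0.4375 = 0.3093 in; A_we = 0.3093 × 9.5 = 2.938 in².
Directional factor: 1.0 + 0.5 sin^1.5(45°) = 1.297.
F_nw = 0.6 × 80 × 1.297 = 62.27 ksi.
φR_n = 0.75 × 62.27 × 2.938 = 137.2 kip.

φR_n ≈ 137 kip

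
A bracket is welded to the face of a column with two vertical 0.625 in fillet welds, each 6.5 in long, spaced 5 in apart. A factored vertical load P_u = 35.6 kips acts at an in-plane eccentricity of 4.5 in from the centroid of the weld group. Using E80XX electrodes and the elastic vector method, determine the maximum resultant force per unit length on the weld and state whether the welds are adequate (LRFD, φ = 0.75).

E80XX → F_EXX = 80 ksi.
Total weld length L_w = 13 in. Treat welds as unit-width lines.
Polar moment about centroid: J = 2[d³/12 + d(b/2)²] = 2[6.5³/12 + 6.5×2.5²] = 127 in³.
Direct shear f_v = P/L_w = 35.6 / 13 = 2.738 kip/in (vertical).
Torsion M = P·e = 35.6 × 4.5 = 160.2 kip·in.
Critical point at (x, y) = (2.5, 3.25) from centroid. f_tx = M·y/J = 4.099 kip/in; f_ty = M·x/J = 3.153 kip/in.
Resultant f_max = √[f_tx² + (f_v + f_ty)²] = √[4.099² + (2.738 + 3.153)²] = 7.177 kip/in.
Capacity per unit length: φr_n = 0.75 × 0.6 × 80 × (0.707 × 0.625) = 15.91 kip/in.
7.177 ≤ 15.91 → adequate.

f_max ≈ 7.18 kip/in; adequate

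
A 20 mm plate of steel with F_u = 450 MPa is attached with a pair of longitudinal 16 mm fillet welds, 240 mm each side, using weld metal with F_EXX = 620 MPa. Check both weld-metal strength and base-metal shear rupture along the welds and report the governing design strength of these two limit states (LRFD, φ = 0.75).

φR_n ≈ 1510 kN (weld metal governs)

t_e = 0.707 × 16 = 11.31 mm; L = 480 mm.
Weld metal: φR_n = 0.75 × 0.6 × 620 × 11.31 × 480 × 10⁻³ = 1515 kN.
Base metal (shear rupture): φR_n = 0.75 × 0.6 × 450 × 20 × 480 × 10⁻³ = 1944 kN.
Governing: weld metal.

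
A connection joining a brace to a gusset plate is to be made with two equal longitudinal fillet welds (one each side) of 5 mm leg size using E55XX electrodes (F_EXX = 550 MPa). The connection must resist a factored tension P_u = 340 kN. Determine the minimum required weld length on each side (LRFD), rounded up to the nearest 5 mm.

Throat t_e = 0.707 × 5 = 3.535 mm.
φr_n = 0.75 × 0.6 × 550 × 3.535 × 10⁻³ = 0.8749 kN/mm.
L_req = P_u / φr_n = 340 / 0.8749 = 388.6 mm total.
Per side: 388.6 / 2 = 194.3 mm.
Round up → use L = 195 mm on each side.

L = 195 mm on each side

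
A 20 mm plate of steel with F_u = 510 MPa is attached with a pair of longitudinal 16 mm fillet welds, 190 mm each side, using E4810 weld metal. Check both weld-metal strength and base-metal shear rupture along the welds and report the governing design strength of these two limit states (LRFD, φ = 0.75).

φR_n ≈ 928 kN (weld metal governs)

E48XX → F_EXX = 480 MPa.
t_e = 0.707 × 16 = 11.31 mm; L = 380 mm.
Weld metal: φR_n = 0.75 × 0.6 × 480 × 11.31 × 380 × 10⁻³ = 928.5 kN.
Base metal (shear rupture): φR_n = 0.75 × 0.6 × 510 × 20 × 380 × 10⁻³ = 1744 kN.
Governing: weld metal.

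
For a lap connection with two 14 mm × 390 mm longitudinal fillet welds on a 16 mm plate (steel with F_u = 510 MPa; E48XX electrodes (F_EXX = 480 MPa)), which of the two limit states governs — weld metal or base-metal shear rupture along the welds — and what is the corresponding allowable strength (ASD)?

R_n/Ω ≈ 1110 kN (weld metal governs)

t_e = 0.707 × 14 = 9.898 mm; L = 780 mm.
Weld metal: R_n/Ω = (1/2.0) × 0.6 × 480 × 9.898 × 780 × 10⁻³ = 1112 kN.
Base metal (shear rupture): R_n/Ω = (1/2.0) × 0.6 × 510 × 16 × 780 × 10⁻³ = 1909 kN.
Governing: weld metal.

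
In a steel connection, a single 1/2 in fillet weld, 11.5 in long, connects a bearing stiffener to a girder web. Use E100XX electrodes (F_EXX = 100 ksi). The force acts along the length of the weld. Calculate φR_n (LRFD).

φR_n ≈ 183 kip

Effective throat t_e = 0.707 × 0.5 = 0.3535 in.
Total length L = 11.5 in; A_we = 0.3535 × 11.5 = 4.065 in².
F_nw = 0.6 F_EXX = 0.6 × 100 = 60 ksi.
φR_n = 0.75 × 60 × 4.065 = 182.9 kip.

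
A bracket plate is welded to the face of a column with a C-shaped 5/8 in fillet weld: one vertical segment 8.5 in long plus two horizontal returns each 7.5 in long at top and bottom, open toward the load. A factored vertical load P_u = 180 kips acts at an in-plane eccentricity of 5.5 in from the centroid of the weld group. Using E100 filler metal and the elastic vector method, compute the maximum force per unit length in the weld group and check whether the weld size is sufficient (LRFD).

f_max ≈ 20.5 kip/in; NOT adequate

E100XX → F_EXX = 100 ksi.
Total weld length L_w = 23.5 in. Treat welds as unit-width lines.
Centroid: x̄ = 2×7.5×3.75 / 23.5 = 2.394 in from the vertical weld.
Polar moment about centroid: J = I_x + I_y = [8.5³/12 + 2×7.5×4.25²] + [8.5×2.394² + 2(7.5³/12 + 7.5×1.356²)] = 468.7 in³.
Direct shear f_v = P/L_w = 180 / 23.5 = 7.66 kip/in (vertical).
Torsion M = P·e = 180 × 5.5 = 990 kip·in.
Critical point at (x, y) = (5.106, 4.25) from centroid. f_tx = M·y/J = 8.977 kip/in; f_ty = M·x/J = 10.79 kip/in.
Resultant f_max = √[f_tx² + (f_v + f_ty)²] = √[8.977² + (7.66 + 10.79)²] = 20.51 kip/in.
Capacity per unit length: φr_n = 0.75 × 0.6 × 100 × (0.707 × 0.625) = 19.88 kip/in.
20.51 > 19.88 → NOT adequate.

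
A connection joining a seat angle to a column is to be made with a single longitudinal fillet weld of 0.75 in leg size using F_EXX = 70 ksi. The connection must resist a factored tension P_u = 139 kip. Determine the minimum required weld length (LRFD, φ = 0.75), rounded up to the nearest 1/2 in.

Throat t_e = 0.707 × 0.75 = 0.5302 in.
φr_n = 0.75 × 0.6 × 70 × 0.5302 = 16.7 kip/in.
L_req = P_u / φr_n = 139 / 16.7 = 8.322 in total.
Round up → use L = 8.5 in.

L = 8.5 in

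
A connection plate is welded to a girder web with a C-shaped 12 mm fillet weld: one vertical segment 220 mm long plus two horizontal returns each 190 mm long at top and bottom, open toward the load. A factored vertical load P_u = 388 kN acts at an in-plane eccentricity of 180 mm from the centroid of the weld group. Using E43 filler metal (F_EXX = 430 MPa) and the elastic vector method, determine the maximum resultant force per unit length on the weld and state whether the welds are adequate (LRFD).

f_max ≈ 2040 N/mm; NOT adequate

Total weld length L_w = 600 mm. Treat welds as unit-width lines.
Centroid: x̄ = 2×190×95 / 600 = 60.17 mm from the vertical weld.
Polar moment about centroid: J = I_x + I_y = [220³/12 + 2×190×110²] + [220×60.17² + 2(190³/12 + 190×34.83²)] = 7886000 mm³.
Direct shear f_v = P/L_w = 388×10³ / 600 = 646.7 N/mm (vertical).
Torsion M = P·e = 388×10³ × 180 = 69840000 N·mm.
Critical point at (x, y) = (129.8, 110) from centroid. f_tx = M·y/J = 974.2 N/mm; f_ty = M·x/J = 1150 N/mm.
Resultant f_max = √[f_tx² + (f_v + f_ty)²] = √[974.2² + (646.7 + 1150)²] = 2044 N/mm.
Capacity per unit length: φr_n = 0.75 × 0.6 × 430 × (0.707 × 12) = 1642 N/mm.
2044 > 1642 → NOT adequate.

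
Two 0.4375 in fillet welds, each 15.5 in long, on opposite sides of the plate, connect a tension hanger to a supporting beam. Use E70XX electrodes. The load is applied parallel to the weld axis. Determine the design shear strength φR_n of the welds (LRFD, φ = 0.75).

E70XX → F_EXX = 70 ksi.
Effective throat t_e = 0.707 × 0.4375 = 0.3093 in.
Total length L = 31 in; A_we = 0.3093 × 31 = 9.589 in².
F_nw = 0.6 F_EXX = 0.6 × 70 = 42 ksi.
φR_n = 0.75 × 42 × 9.589 = 302 kips.

φR_n ≈ 302 kips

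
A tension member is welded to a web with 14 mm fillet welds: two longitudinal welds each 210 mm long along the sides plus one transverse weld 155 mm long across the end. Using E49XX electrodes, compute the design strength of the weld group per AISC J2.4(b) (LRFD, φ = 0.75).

E49XX → F_EXX = 490 MPa.
t_e = 0.707 × 14 = 9.898 mm.
R_nwl = 0.6 × 490 × 9.898 × 420 × 10⁻³ = 1222 kN (longitudinal, 2 welds).
R_nwt = 0.6 × 490 × 9.898 × 155 × 10⁻³ = 451.1 kN (transverse, base value).
(i) R_nwl + R_nwt = 1673 kN; (ii) 0.85 R_nwl + 1.5 R_nwt = 1715 kN.
R_n = max = 1715 kN [governs: (ii)]; φR_n = 1287 kN.

φR_n ≈ 1290 kN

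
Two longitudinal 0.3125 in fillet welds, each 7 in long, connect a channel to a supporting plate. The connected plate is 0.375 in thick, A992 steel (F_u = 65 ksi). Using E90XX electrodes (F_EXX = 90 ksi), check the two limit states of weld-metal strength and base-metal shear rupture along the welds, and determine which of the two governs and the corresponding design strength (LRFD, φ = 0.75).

t_e = 0.707 × 0.3125 = 0.2209 in; L = 14 in.
Weld metal: φR_n = 0.75 × 0.6 × 90 × 0.2209 × 14 = 125.3 kip.
Base metal (shear rupture): φR_n = 0.75 × 0.6 × 65 × 0.375 × 14 = 153.6 kip.
Governing: weld metal.

φR_n ≈ 125 kip (weld metal governs)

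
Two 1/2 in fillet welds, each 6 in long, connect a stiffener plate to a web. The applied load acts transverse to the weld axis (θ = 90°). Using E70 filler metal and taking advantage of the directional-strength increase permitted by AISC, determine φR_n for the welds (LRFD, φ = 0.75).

E70XX → F_EXX = 70 ksi.
t_e = 0.707 × 0.5 = 0.3535 in; A_we = 0.3535 × 12 = 4.242 in².
Directional factor: 1.0 + 0.5 sin^1.5(90°) = 1.5.
F_nw = 0.6 × 70 × 1.5 = 63 ksi.
φR_n = 0.75 × 63 × 4.242 = 200.4 kip.

φR_n ≈ 200 kip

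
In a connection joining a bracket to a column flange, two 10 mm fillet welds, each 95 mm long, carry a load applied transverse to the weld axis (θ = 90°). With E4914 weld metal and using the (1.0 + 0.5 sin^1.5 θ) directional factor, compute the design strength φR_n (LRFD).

φR_n ≈ 444 kN

E49XX → F_EXX = 490 MPa.
t_e = 0.707 × 10 = 7.07 mm; A_we = 7.07 × 190 = 1343 mm².
Directional factor: 1.0 + 0.5 sin^1.5(90°) = 1.5.
F_nw = 0.6 × 490 × 1.5 = 441 MPa.
φR_n = 0.75 × 441 × 1343 × 10⁻³ = 444.3 kN.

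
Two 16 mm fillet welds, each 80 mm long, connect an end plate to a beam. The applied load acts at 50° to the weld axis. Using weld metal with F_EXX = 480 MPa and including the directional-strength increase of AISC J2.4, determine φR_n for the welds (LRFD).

t_e = 0.707 × 16 = 11.31 mm; A_we = 11.31 × 160 = 1810 mm².
Directional factor: 1.0 + 0.5 sin^1.5(50°) = 1.335.
F_nw = 0.6 × 480 × 1.335 = 384.5 MPa.
φR_n = 0.75 × 384.5 × 1810 × 10⁻³ = 522 kN.

φR_n ≈ 522 kN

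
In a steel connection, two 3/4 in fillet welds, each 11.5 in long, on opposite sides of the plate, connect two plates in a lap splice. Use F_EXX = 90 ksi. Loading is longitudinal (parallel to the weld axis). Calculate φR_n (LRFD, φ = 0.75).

Effective throat t_e = 0.707 × 0.75 = 0.5302 in.
Total length L = 23 in; A_we = 0.5302 × 23 = 12.2 in².
F_nw = 0.6 F_EXX = 0.6 × 90 = 54 ksi.
φR_n = 0.75 × 54 × 12.2 = 493.9 kips.

φR_n ≈ 494 kips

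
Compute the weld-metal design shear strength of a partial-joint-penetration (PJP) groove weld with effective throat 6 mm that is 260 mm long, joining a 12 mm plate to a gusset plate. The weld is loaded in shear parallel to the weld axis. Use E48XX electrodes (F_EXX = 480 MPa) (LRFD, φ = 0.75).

Effective throat (given) t_e = 6 mm.
A_we = 6 × 260 = 1560 mm².
F_nw = 0.6 F_EXX = 288 MPa.
φR_n = 0.75 × 288 × 1560 × 10⁻³ = 337 kN.

φR_n ≈ 337 kN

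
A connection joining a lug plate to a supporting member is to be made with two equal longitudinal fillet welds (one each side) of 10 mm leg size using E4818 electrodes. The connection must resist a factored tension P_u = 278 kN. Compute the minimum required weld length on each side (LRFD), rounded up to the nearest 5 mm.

L = 95 mm on each side

E48XX → F_EXX = 480 MPa.
Throat t_e = 0.707 × 10 = 7.07 mm.
φr_n = 0.75 × 0.6 × 480 × 7.07 × 10⁻³ = 1.527 kN/mm.
L_req = P_u / φr_n = 278 / 1.527 = 182 mm total.
Per side: 182 / 2 = 91.02 mm.
Round up → use L = 95 mm on each side.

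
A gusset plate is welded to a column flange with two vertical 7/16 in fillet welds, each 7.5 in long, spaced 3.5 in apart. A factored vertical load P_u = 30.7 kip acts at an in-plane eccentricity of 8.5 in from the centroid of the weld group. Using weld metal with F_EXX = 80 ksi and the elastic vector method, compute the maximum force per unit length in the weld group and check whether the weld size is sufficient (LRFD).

f_max ≈ 10.3 kip/in; adequate

Total weld length L_w = 15 in. Treat welds as unit-width lines.
Polar moment about centroid: J = 2[d³/12 + d(b/2)²] = 2[7.5³/12 + 7.5×1.75²] = 116.2 in³.
Direct shear f_v = P/L_w = 30.7 / 15 = 2.047 kip/in (vertical).
Torsion M = P·e = 30.7 × 8.5 = 260.95 kip·in.
Critical point at (x, y) = (1.75, 3.75) from centroid. f_tx = M·y/J = 8.418 kip/in; f_ty = M·x/J = 3.928 kip/in.
Resultant f_max = √[f_tx² + (f_v + f_ty)²] = √[8.418² + (2.047 + 3.928)²] = 10.32 kip/in.
Capacity per unit length: φr_n = 0.75 × 0.6 × 80 × (0.707 × 0.4375) = 11.14 kip/in.
10.32 ≤ 11.14 → adequate.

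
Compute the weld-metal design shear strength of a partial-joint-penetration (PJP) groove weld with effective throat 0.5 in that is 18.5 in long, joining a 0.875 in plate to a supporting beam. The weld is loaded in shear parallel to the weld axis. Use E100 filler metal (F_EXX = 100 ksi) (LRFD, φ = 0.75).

Effective throat (given) t_e = 0.5 in.
A_we = 0.5 × 18.5 = 9.25 in².
F_nw = 0.6 F_EXX = 60 ksi.
φR_n = 0.75 × 60 × 9.25 = 416.2 kip.

φR_n ≈ 416 kip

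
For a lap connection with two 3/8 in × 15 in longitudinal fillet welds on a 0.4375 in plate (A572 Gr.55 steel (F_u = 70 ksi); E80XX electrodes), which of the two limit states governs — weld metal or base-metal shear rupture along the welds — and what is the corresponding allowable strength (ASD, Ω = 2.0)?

E80XX → F_EXX = 80 ksi.
t_e = 0.707 × 0.375 = 0.2651 in; L = 30 in.
Weld metal: R_n/Ω = (1/2.0) × 0.6 × 80 × 0.2651 × 30 = 190.9 kip.
Base metal (shear rupture): R_n/Ω = (1/2.0) × 0.6 × 70 × 0.4375 × 30 = 275.6 kip.
Governing: weld metal.

R_n/Ω ≈ 191 kip (weld metal governs)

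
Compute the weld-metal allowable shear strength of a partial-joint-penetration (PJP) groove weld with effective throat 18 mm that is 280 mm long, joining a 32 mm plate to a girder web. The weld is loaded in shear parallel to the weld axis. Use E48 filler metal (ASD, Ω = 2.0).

E48XX → F_EXX = 480 MPa.
Effective throat (given) t_e = 18 mm.
A_we = 18 × 280 = 5040 mm².
F_nw = 0.6 F_EXX = 288 MPa.
R_n/Ω = (288 × 5040) / 2.0 × 10⁻³ = 725.8 kN.

R_n/Ω ≈ 726 kN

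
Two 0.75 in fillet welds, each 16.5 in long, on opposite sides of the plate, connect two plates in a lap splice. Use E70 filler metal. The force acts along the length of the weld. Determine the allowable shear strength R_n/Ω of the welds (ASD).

R_n/Ω ≈ 367 kip

E70XX → F_EXX = 70 ksi.
Effective throat t_e = 0.707 × 0.75 = 0.5302 in.
Total length L = 33 in; A_we = 0.5302 × 33 = 17.5 in².
F_nw = 0.6 F_EXX = 0.6 × 70 = 42 ksi.
R_n = 42 × 17.5 = 734.9 kip; R_n/Ω = 734.9/2.0 = 367.5 kip.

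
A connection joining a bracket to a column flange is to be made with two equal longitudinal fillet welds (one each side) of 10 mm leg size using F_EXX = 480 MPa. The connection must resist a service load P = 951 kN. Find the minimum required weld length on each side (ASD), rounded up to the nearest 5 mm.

Throat t_e = 0.707 × 10 = 7.07 mm.
r_n/Ω = (0.6 × 480 × 7.07) / 2.0 = 1018 N/mm = 1.018 kN/mm.
L_req = P / (r_n/Ω) = 951 / 1.018 = 934.1 mm total.
Per side: 934.1 / 2 = 467.1 mm.
Round up → use L = 470 mm on each side.

L = 470 mm on each side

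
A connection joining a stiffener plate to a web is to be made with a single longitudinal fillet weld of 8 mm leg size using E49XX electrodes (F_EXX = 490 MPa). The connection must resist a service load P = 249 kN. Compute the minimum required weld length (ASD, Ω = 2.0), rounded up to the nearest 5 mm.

Throat t_e = 0.707 × 8 = 5.656 mm.
r_n/Ω = (0.6 × 490 × 5.656) / 2.0 = 831.4 N/mm = 0.8314 kN/mm.
L_req = P / (r_n/Ω) = 249 / 0.8314 = 299.5 mm total.
Round up → use L = 300 mm.

L = 300 mm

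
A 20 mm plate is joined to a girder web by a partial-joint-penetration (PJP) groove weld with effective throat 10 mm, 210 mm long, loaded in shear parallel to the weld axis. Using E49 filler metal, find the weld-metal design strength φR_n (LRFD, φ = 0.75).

φR_n ≈ 463 kN

E49XX → F_EXX = 490 MPa.
Effective throat (given) t_e = 10 mm.
A_we = 10 × 210 = 2100 mm².
F_nw = 0.6 F_EXX = 294 MPa.
φR_n = 0.75 × 294 × 2100 × 10⁻³ = 463 kN.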